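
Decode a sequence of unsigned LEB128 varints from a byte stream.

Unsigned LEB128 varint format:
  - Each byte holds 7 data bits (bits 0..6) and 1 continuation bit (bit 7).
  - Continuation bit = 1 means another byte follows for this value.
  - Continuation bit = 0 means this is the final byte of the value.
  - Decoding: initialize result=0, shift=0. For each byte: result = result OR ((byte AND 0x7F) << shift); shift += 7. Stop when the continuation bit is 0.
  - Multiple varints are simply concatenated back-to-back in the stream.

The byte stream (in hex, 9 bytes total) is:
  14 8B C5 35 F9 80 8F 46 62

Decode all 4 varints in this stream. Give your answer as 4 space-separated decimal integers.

Answer: 20 877195 147046521 98

Derivation:
  byte[0]=0x14 cont=0 payload=0x14=20: acc |= 20<<0 -> acc=20 shift=7 [end]
Varint 1: bytes[0:1] = 14 -> value 20 (1 byte(s))
  byte[1]=0x8B cont=1 payload=0x0B=11: acc |= 11<<0 -> acc=11 shift=7
  byte[2]=0xC5 cont=1 payload=0x45=69: acc |= 69<<7 -> acc=8843 shift=14
  byte[3]=0x35 cont=0 payload=0x35=53: acc |= 53<<14 -> acc=877195 shift=21 [end]
Varint 2: bytes[1:4] = 8B C5 35 -> value 877195 (3 byte(s))
  byte[4]=0xF9 cont=1 payload=0x79=121: acc |= 121<<0 -> acc=121 shift=7
  byte[5]=0x80 cont=1 payload=0x00=0: acc |= 0<<7 -> acc=121 shift=14
  byte[6]=0x8F cont=1 payload=0x0F=15: acc |= 15<<14 -> acc=245881 shift=21
  byte[7]=0x46 cont=0 payload=0x46=70: acc |= 70<<21 -> acc=147046521 shift=28 [end]
Varint 3: bytes[4:8] = F9 80 8F 46 -> value 147046521 (4 byte(s))
  byte[8]=0x62 cont=0 payload=0x62=98: acc |= 98<<0 -> acc=98 shift=7 [end]
Varint 4: bytes[8:9] = 62 -> value 98 (1 byte(s))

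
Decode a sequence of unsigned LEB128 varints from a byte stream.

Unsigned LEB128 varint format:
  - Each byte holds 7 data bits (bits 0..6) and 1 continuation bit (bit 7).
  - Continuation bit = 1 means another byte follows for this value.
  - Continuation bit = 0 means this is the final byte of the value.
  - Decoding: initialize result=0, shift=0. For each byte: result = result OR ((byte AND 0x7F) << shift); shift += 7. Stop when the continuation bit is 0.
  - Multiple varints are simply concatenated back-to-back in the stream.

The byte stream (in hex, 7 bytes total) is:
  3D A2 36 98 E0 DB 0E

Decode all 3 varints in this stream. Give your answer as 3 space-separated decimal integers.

  byte[0]=0x3D cont=0 payload=0x3D=61: acc |= 61<<0 -> acc=61 shift=7 [end]
Varint 1: bytes[0:1] = 3D -> value 61 (1 byte(s))
  byte[1]=0xA2 cont=1 payload=0x22=34: acc |= 34<<0 -> acc=34 shift=7
  byte[2]=0x36 cont=0 payload=0x36=54: acc |= 54<<7 -> acc=6946 shift=14 [end]
Varint 2: bytes[1:3] = A2 36 -> value 6946 (2 byte(s))
  byte[3]=0x98 cont=1 payload=0x18=24: acc |= 24<<0 -> acc=24 shift=7
  byte[4]=0xE0 cont=1 payload=0x60=96: acc |= 96<<7 -> acc=12312 shift=14
  byte[5]=0xDB cont=1 payload=0x5B=91: acc |= 91<<14 -> acc=1503256 shift=21
  byte[6]=0x0E cont=0 payload=0x0E=14: acc |= 14<<21 -> acc=30863384 shift=28 [end]
Varint 3: bytes[3:7] = 98 E0 DB 0E -> value 30863384 (4 byte(s))

Answer: 61 6946 30863384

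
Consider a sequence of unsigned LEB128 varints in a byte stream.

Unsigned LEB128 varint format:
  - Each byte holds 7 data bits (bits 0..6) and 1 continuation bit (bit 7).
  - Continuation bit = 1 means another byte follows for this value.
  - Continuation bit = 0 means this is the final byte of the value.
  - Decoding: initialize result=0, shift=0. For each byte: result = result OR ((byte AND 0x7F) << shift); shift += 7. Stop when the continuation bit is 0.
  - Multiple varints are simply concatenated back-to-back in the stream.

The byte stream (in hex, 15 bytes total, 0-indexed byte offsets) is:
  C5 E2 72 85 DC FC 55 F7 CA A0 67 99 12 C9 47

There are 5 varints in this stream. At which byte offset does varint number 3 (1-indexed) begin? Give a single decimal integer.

  byte[0]=0xC5 cont=1 payload=0x45=69: acc |= 69<<0 -> acc=69 shift=7
  byte[1]=0xE2 cont=1 payload=0x62=98: acc |= 98<<7 -> acc=12613 shift=14
  byte[2]=0x72 cont=0 payload=0x72=114: acc |= 114<<14 -> acc=1880389 shift=21 [end]
Varint 1: bytes[0:3] = C5 E2 72 -> value 1880389 (3 byte(s))
  byte[3]=0x85 cont=1 payload=0x05=5: acc |= 5<<0 -> acc=5 shift=7
  byte[4]=0xDC cont=1 payload=0x5C=92: acc |= 92<<7 -> acc=11781 shift=14
  byte[5]=0xFC cont=1 payload=0x7C=124: acc |= 124<<14 -> acc=2043397 shift=21
  byte[6]=0x55 cont=0 payload=0x55=85: acc |= 85<<21 -> acc=180301317 shift=28 [end]
Varint 2: bytes[3:7] = 85 DC FC 55 -> value 180301317 (4 byte(s))
  byte[7]=0xF7 cont=1 payload=0x77=119: acc |= 119<<0 -> acc=119 shift=7
  byte[8]=0xCA cont=1 payload=0x4A=74: acc |= 74<<7 -> acc=9591 shift=14
  byte[9]=0xA0 cont=1 payload=0x20=32: acc |= 32<<14 -> acc=533879 shift=21
  byte[10]=0x67 cont=0 payload=0x67=103: acc |= 103<<21 -> acc=216540535 shift=28 [end]
Varint 3: bytes[7:11] = F7 CA A0 67 -> value 216540535 (4 byte(s))
  byte[11]=0x99 cont=1 payload=0x19=25: acc |= 25<<0 -> acc=25 shift=7
  byte[12]=0x12 cont=0 payload=0x12=18: acc |= 18<<7 -> acc=2329 shift=14 [end]
Varint 4: bytes[11:13] = 99 12 -> value 2329 (2 byte(s))
  byte[13]=0xC9 cont=1 payload=0x49=73: acc |= 73<<0 -> acc=73 shift=7
  byte[14]=0x47 cont=0 payload=0x47=71: acc |= 71<<7 -> acc=9161 shift=14 [end]
Varint 5: bytes[13:15] = C9 47 -> value 9161 (2 byte(s))

Answer: 7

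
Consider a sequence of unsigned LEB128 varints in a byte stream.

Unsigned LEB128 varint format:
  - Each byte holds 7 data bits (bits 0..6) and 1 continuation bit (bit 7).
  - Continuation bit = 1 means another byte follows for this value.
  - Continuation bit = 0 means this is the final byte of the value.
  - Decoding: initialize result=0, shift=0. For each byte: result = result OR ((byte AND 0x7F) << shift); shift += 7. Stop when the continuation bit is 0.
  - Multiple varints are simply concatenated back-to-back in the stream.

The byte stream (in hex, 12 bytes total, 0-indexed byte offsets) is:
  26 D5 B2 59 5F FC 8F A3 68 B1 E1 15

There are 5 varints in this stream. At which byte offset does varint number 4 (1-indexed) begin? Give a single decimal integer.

  byte[0]=0x26 cont=0 payload=0x26=38: acc |= 38<<0 -> acc=38 shift=7 [end]
Varint 1: bytes[0:1] = 26 -> value 38 (1 byte(s))
  byte[1]=0xD5 cont=1 payload=0x55=85: acc |= 85<<0 -> acc=85 shift=7
  byte[2]=0xB2 cont=1 payload=0x32=50: acc |= 50<<7 -> acc=6485 shift=14
  byte[3]=0x59 cont=0 payload=0x59=89: acc |= 89<<14 -> acc=1464661 shift=21 [end]
Varint 2: bytes[1:4] = D5 B2 59 -> value 1464661 (3 byte(s))
  byte[4]=0x5F cont=0 payload=0x5F=95: acc |= 95<<0 -> acc=95 shift=7 [end]
Varint 3: bytes[4:5] = 5F -> value 95 (1 byte(s))
  byte[5]=0xFC cont=1 payload=0x7C=124: acc |= 124<<0 -> acc=124 shift=7
  byte[6]=0x8F cont=1 payload=0x0F=15: acc |= 15<<7 -> acc=2044 shift=14
  byte[7]=0xA3 cont=1 payload=0x23=35: acc |= 35<<14 -> acc=575484 shift=21
  byte[8]=0x68 cont=0 payload=0x68=104: acc |= 104<<21 -> acc=218679292 shift=28 [end]
Varint 4: bytes[5:9] = FC 8F A3 68 -> value 218679292 (4 byte(s))
  byte[9]=0xB1 cont=1 payload=0x31=49: acc |= 49<<0 -> acc=49 shift=7
  byte[10]=0xE1 cont=1 payload=0x61=97: acc |= 97<<7 -> acc=12465 shift=14
  byte[11]=0x15 cont=0 payload=0x15=21: acc |= 21<<14 -> acc=356529 shift=21 [end]
Varint 5: bytes[9:12] = B1 E1 15 -> value 356529 (3 byte(s))

Answer: 5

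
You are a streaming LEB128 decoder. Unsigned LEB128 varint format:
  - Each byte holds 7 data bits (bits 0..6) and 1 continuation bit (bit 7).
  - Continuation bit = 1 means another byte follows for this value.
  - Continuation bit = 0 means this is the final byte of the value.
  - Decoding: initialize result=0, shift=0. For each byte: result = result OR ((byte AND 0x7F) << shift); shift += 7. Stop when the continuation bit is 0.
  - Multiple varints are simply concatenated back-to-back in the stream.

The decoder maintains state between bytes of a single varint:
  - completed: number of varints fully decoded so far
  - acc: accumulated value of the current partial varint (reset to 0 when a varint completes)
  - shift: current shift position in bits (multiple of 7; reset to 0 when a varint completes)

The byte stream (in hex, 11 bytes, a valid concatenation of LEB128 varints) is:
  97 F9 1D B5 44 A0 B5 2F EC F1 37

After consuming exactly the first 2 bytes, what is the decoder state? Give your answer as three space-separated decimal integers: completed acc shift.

byte[0]=0x97 cont=1 payload=0x17: acc |= 23<<0 -> completed=0 acc=23 shift=7
byte[1]=0xF9 cont=1 payload=0x79: acc |= 121<<7 -> completed=0 acc=15511 shift=14

Answer: 0 15511 14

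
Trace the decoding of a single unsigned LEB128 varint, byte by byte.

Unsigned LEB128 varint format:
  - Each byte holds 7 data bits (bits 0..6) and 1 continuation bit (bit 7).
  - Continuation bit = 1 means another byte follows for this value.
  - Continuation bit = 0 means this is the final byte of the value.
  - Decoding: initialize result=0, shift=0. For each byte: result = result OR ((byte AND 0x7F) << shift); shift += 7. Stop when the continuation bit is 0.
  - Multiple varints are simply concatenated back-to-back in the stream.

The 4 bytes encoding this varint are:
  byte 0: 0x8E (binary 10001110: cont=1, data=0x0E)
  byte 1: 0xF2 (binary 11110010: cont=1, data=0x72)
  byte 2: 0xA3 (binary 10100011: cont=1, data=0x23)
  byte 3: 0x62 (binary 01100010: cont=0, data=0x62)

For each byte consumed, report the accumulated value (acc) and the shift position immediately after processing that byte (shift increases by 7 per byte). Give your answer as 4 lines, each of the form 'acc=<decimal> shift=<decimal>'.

byte 0=0x8E: payload=0x0E=14, contrib = 14<<0 = 14; acc -> 14, shift -> 7
byte 1=0xF2: payload=0x72=114, contrib = 114<<7 = 14592; acc -> 14606, shift -> 14
byte 2=0xA3: payload=0x23=35, contrib = 35<<14 = 573440; acc -> 588046, shift -> 21
byte 3=0x62: payload=0x62=98, contrib = 98<<21 = 205520896; acc -> 206108942, shift -> 28

Answer: acc=14 shift=7
acc=14606 shift=14
acc=588046 shift=21
acc=206108942 shift=28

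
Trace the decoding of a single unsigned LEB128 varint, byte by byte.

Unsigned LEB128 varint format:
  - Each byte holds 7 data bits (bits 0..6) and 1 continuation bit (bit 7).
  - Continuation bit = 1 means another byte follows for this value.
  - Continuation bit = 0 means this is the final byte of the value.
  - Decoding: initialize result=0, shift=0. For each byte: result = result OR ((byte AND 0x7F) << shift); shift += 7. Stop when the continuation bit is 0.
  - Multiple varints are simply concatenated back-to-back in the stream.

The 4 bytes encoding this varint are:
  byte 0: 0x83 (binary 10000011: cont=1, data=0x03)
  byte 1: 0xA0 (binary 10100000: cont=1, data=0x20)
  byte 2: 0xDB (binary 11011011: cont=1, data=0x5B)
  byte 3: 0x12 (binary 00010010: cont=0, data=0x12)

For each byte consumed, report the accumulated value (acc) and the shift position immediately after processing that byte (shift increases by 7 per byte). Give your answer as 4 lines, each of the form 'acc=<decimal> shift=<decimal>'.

byte 0=0x83: payload=0x03=3, contrib = 3<<0 = 3; acc -> 3, shift -> 7
byte 1=0xA0: payload=0x20=32, contrib = 32<<7 = 4096; acc -> 4099, shift -> 14
byte 2=0xDB: payload=0x5B=91, contrib = 91<<14 = 1490944; acc -> 1495043, shift -> 21
byte 3=0x12: payload=0x12=18, contrib = 18<<21 = 37748736; acc -> 39243779, shift -> 28

Answer: acc=3 shift=7
acc=4099 shift=14
acc=1495043 shift=21
acc=39243779 shift=28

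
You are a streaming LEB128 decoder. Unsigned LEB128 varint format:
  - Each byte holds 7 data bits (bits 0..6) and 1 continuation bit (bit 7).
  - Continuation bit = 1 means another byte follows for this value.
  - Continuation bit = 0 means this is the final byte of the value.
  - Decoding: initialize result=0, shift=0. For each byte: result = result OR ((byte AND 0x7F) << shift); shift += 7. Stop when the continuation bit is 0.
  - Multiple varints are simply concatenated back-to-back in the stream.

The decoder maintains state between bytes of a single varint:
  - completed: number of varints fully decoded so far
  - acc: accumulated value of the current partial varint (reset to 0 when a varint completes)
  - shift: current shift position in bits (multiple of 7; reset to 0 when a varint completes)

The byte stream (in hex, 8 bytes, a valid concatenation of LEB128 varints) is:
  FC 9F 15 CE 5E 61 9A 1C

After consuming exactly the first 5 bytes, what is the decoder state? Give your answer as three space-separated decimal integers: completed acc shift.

byte[0]=0xFC cont=1 payload=0x7C: acc |= 124<<0 -> completed=0 acc=124 shift=7
byte[1]=0x9F cont=1 payload=0x1F: acc |= 31<<7 -> completed=0 acc=4092 shift=14
byte[2]=0x15 cont=0 payload=0x15: varint #1 complete (value=348156); reset -> completed=1 acc=0 shift=0
byte[3]=0xCE cont=1 payload=0x4E: acc |= 78<<0 -> completed=1 acc=78 shift=7
byte[4]=0x5E cont=0 payload=0x5E: varint #2 complete (value=12110); reset -> completed=2 acc=0 shift=0

Answer: 2 0 0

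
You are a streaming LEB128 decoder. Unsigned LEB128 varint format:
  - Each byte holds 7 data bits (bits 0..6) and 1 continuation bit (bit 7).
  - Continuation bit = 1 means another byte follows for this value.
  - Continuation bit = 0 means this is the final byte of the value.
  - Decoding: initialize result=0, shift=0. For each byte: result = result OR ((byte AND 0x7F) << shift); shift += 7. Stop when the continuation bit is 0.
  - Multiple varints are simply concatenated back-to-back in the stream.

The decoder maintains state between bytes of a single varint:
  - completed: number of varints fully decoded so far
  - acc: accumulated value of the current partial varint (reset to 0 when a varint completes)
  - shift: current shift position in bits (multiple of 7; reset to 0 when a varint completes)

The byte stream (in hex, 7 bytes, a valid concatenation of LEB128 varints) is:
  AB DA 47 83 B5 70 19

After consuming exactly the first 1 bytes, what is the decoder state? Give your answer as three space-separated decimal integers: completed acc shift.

byte[0]=0xAB cont=1 payload=0x2B: acc |= 43<<0 -> completed=0 acc=43 shift=7

Answer: 0 43 7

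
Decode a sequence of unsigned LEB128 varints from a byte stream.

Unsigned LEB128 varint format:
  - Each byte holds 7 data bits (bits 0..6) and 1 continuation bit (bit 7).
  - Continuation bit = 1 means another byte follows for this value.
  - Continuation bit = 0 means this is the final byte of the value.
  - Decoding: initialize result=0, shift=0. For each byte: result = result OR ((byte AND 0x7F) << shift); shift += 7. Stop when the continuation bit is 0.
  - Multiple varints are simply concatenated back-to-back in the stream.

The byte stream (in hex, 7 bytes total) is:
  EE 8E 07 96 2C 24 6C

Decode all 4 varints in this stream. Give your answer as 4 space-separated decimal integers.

Answer: 116590 5654 36 108

Derivation:
  byte[0]=0xEE cont=1 payload=0x6E=110: acc |= 110<<0 -> acc=110 shift=7
  byte[1]=0x8E cont=1 payload=0x0E=14: acc |= 14<<7 -> acc=1902 shift=14
  byte[2]=0x07 cont=0 payload=0x07=7: acc |= 7<<14 -> acc=116590 shift=21 [end]
Varint 1: bytes[0:3] = EE 8E 07 -> value 116590 (3 byte(s))
  byte[3]=0x96 cont=1 payload=0x16=22: acc |= 22<<0 -> acc=22 shift=7
  byte[4]=0x2C cont=0 payload=0x2C=44: acc |= 44<<7 -> acc=5654 shift=14 [end]
Varint 2: bytes[3:5] = 96 2C -> value 5654 (2 byte(s))
  byte[5]=0x24 cont=0 payload=0x24=36: acc |= 36<<0 -> acc=36 shift=7 [end]
Varint 3: bytes[5:6] = 24 -> value 36 (1 byte(s))
  byte[6]=0x6C cont=0 payload=0x6C=108: acc |= 108<<0 -> acc=108 shift=7 [end]
Varint 4: bytes[6:7] = 6C -> value 108 (1 byte(s))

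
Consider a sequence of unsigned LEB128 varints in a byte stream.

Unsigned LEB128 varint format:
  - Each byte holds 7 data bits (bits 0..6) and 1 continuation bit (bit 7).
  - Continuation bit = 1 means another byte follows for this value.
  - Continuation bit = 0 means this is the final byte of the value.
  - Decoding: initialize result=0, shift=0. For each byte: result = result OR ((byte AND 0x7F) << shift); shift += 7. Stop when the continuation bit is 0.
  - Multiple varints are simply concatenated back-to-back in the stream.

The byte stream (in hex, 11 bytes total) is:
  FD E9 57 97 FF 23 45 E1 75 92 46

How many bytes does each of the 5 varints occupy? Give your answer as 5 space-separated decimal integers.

Answer: 3 3 1 2 2

Derivation:
  byte[0]=0xFD cont=1 payload=0x7D=125: acc |= 125<<0 -> acc=125 shift=7
  byte[1]=0xE9 cont=1 payload=0x69=105: acc |= 105<<7 -> acc=13565 shift=14
  byte[2]=0x57 cont=0 payload=0x57=87: acc |= 87<<14 -> acc=1438973 shift=21 [end]
Varint 1: bytes[0:3] = FD E9 57 -> value 1438973 (3 byte(s))
  byte[3]=0x97 cont=1 payload=0x17=23: acc |= 23<<0 -> acc=23 shift=7
  byte[4]=0xFF cont=1 payload=0x7F=127: acc |= 127<<7 -> acc=16279 shift=14
  byte[5]=0x23 cont=0 payload=0x23=35: acc |= 35<<14 -> acc=589719 shift=21 [end]
Varint 2: bytes[3:6] = 97 FF 23 -> value 589719 (3 byte(s))
  byte[6]=0x45 cont=0 payload=0x45=69: acc |= 69<<0 -> acc=69 shift=7 [end]
Varint 3: bytes[6:7] = 45 -> value 69 (1 byte(s))
  byte[7]=0xE1 cont=1 payload=0x61=97: acc |= 97<<0 -> acc=97 shift=7
  byte[8]=0x75 cont=0 payload=0x75=117: acc |= 117<<7 -> acc=15073 shift=14 [end]
Varint 4: bytes[7:9] = E1 75 -> value 15073 (2 byte(s))
  byte[9]=0x92 cont=1 payload=0x12=18: acc |= 18<<0 -> acc=18 shift=7
  byte[10]=0x46 cont=0 payload=0x46=70: acc |= 70<<7 -> acc=8978 shift=14 [end]
Varint 5: bytes[9:11] = 92 46 -> value 8978 (2 byte(s))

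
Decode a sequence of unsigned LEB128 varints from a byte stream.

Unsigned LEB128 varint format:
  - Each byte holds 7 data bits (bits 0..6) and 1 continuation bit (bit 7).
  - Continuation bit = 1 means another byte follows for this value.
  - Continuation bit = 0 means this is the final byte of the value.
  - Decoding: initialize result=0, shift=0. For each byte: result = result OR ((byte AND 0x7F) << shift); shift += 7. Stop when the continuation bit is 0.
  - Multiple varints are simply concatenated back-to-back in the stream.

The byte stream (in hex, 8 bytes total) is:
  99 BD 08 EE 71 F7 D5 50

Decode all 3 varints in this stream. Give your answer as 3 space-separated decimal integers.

  byte[0]=0x99 cont=1 payload=0x19=25: acc |= 25<<0 -> acc=25 shift=7
  byte[1]=0xBD cont=1 payload=0x3D=61: acc |= 61<<7 -> acc=7833 shift=14
  byte[2]=0x08 cont=0 payload=0x08=8: acc |= 8<<14 -> acc=138905 shift=21 [end]
Varint 1: bytes[0:3] = 99 BD 08 -> value 138905 (3 byte(s))
  byte[3]=0xEE cont=1 payload=0x6E=110: acc |= 110<<0 -> acc=110 shift=7
  byte[4]=0x71 cont=0 payload=0x71=113: acc |= 113<<7 -> acc=14574 shift=14 [end]
Varint 2: bytes[3:5] = EE 71 -> value 14574 (2 byte(s))
  byte[5]=0xF7 cont=1 payload=0x77=119: acc |= 119<<0 -> acc=119 shift=7
  byte[6]=0xD5 cont=1 payload=0x55=85: acc |= 85<<7 -> acc=10999 shift=14
  byte[7]=0x50 cont=0 payload=0x50=80: acc |= 80<<14 -> acc=1321719 shift=21 [end]
Varint 3: bytes[5:8] = F7 D5 50 -> value 1321719 (3 byte(s))

Answer: 138905 14574 1321719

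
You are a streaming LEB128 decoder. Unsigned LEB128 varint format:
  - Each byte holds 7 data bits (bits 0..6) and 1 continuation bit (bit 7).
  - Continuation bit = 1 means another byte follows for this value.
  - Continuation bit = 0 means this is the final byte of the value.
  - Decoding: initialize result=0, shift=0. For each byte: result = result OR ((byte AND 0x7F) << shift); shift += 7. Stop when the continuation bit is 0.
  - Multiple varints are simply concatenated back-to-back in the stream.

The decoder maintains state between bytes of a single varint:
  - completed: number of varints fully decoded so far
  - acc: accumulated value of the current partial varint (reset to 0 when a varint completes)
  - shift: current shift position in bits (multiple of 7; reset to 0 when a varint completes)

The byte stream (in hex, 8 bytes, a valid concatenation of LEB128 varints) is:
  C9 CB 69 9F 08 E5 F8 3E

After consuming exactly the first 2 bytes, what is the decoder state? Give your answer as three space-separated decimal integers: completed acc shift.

Answer: 0 9673 14

Derivation:
byte[0]=0xC9 cont=1 payload=0x49: acc |= 73<<0 -> completed=0 acc=73 shift=7
byte[1]=0xCB cont=1 payload=0x4B: acc |= 75<<7 -> completed=0 acc=9673 shift=14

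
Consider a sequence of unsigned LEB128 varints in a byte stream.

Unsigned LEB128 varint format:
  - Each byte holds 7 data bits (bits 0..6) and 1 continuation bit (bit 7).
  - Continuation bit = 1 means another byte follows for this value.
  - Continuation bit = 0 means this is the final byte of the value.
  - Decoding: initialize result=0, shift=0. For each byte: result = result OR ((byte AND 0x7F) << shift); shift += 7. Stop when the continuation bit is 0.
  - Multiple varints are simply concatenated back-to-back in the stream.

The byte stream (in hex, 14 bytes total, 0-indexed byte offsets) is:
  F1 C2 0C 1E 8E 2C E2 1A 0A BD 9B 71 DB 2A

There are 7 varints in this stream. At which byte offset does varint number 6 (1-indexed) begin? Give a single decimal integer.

Answer: 9

Derivation:
  byte[0]=0xF1 cont=1 payload=0x71=113: acc |= 113<<0 -> acc=113 shift=7
  byte[1]=0xC2 cont=1 payload=0x42=66: acc |= 66<<7 -> acc=8561 shift=14
  byte[2]=0x0C cont=0 payload=0x0C=12: acc |= 12<<14 -> acc=205169 shift=21 [end]
Varint 1: bytes[0:3] = F1 C2 0C -> value 205169 (3 byte(s))
  byte[3]=0x1E cont=0 payload=0x1E=30: acc |= 30<<0 -> acc=30 shift=7 [end]
Varint 2: bytes[3:4] = 1E -> value 30 (1 byte(s))
  byte[4]=0x8E cont=1 payload=0x0E=14: acc |= 14<<0 -> acc=14 shift=7
  byte[5]=0x2C cont=0 payload=0x2C=44: acc |= 44<<7 -> acc=5646 shift=14 [end]
Varint 3: bytes[4:6] = 8E 2C -> value 5646 (2 byte(s))
  byte[6]=0xE2 cont=1 payload=0x62=98: acc |= 98<<0 -> acc=98 shift=7
  byte[7]=0x1A cont=0 payload=0x1A=26: acc |= 26<<7 -> acc=3426 shift=14 [end]
Varint 4: bytes[6:8] = E2 1A -> value 3426 (2 byte(s))
  byte[8]=0x0A cont=0 payload=0x0A=10: acc |= 10<<0 -> acc=10 shift=7 [end]
Varint 5: bytes[8:9] = 0A -> value 10 (1 byte(s))
  byte[9]=0xBD cont=1 payload=0x3D=61: acc |= 61<<0 -> acc=61 shift=7
  byte[10]=0x9B cont=1 payload=0x1B=27: acc |= 27<<7 -> acc=3517 shift=14
  byte[11]=0x71 cont=0 payload=0x71=113: acc |= 113<<14 -> acc=1854909 shift=21 [end]
Varint 6: bytes[9:12] = BD 9B 71 -> value 1854909 (3 byte(s))
  byte[12]=0xDB cont=1 payload=0x5B=91: acc |= 91<<0 -> acc=91 shift=7
  byte[13]=0x2A cont=0 payload=0x2A=42: acc |= 42<<7 -> acc=5467 shift=14 [end]
Varint 7: bytes[12:14] = DB 2A -> value 5467 (2 byte(s))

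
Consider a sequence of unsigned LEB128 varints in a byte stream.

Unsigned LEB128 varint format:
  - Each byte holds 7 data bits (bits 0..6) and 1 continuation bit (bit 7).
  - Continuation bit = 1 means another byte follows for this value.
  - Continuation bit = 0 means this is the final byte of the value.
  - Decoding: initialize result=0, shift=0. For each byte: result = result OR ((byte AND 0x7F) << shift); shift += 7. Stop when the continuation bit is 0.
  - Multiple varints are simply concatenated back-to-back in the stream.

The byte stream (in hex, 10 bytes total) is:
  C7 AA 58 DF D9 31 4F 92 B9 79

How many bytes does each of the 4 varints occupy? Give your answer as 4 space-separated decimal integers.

  byte[0]=0xC7 cont=1 payload=0x47=71: acc |= 71<<0 -> acc=71 shift=7
  byte[1]=0xAA cont=1 payload=0x2A=42: acc |= 42<<7 -> acc=5447 shift=14
  byte[2]=0x58 cont=0 payload=0x58=88: acc |= 88<<14 -> acc=1447239 shift=21 [end]
Varint 1: bytes[0:3] = C7 AA 58 -> value 1447239 (3 byte(s))
  byte[3]=0xDF cont=1 payload=0x5F=95: acc |= 95<<0 -> acc=95 shift=7
  byte[4]=0xD9 cont=1 payload=0x59=89: acc |= 89<<7 -> acc=11487 shift=14
  byte[5]=0x31 cont=0 payload=0x31=49: acc |= 49<<14 -> acc=814303 shift=21 [end]
Varint 2: bytes[3:6] = DF D9 31 -> value 814303 (3 byte(s))
  byte[6]=0x4F cont=0 payload=0x4F=79: acc |= 79<<0 -> acc=79 shift=7 [end]
Varint 3: bytes[6:7] = 4F -> value 79 (1 byte(s))
  byte[7]=0x92 cont=1 payload=0x12=18: acc |= 18<<0 -> acc=18 shift=7
  byte[8]=0xB9 cont=1 payload=0x39=57: acc |= 57<<7 -> acc=7314 shift=14
  byte[9]=0x79 cont=0 payload=0x79=121: acc |= 121<<14 -> acc=1989778 shift=21 [end]
Varint 4: bytes[7:10] = 92 B9 79 -> value 1989778 (3 byte(s))

Answer: 3 3 1 3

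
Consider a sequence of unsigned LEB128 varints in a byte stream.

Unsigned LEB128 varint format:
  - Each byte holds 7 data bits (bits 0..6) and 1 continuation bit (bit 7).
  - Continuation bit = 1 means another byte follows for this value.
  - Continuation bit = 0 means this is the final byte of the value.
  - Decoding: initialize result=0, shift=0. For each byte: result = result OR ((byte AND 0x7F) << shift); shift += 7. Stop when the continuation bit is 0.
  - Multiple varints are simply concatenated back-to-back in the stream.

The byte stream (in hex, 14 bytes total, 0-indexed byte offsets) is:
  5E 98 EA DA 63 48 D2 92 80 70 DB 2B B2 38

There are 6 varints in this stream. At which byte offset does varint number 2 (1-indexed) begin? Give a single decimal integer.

Answer: 1

Derivation:
  byte[0]=0x5E cont=0 payload=0x5E=94: acc |= 94<<0 -> acc=94 shift=7 [end]
Varint 1: bytes[0:1] = 5E -> value 94 (1 byte(s))
  byte[1]=0x98 cont=1 payload=0x18=24: acc |= 24<<0 -> acc=24 shift=7
  byte[2]=0xEA cont=1 payload=0x6A=106: acc |= 106<<7 -> acc=13592 shift=14
  byte[3]=0xDA cont=1 payload=0x5A=90: acc |= 90<<14 -> acc=1488152 shift=21
  byte[4]=0x63 cont=0 payload=0x63=99: acc |= 99<<21 -> acc=209106200 shift=28 [end]
Varint 2: bytes[1:5] = 98 EA DA 63 -> value 209106200 (4 byte(s))
  byte[5]=0x48 cont=0 payload=0x48=72: acc |= 72<<0 -> acc=72 shift=7 [end]
Varint 3: bytes[5:6] = 48 -> value 72 (1 byte(s))
  byte[6]=0xD2 cont=1 payload=0x52=82: acc |= 82<<0 -> acc=82 shift=7
  byte[7]=0x92 cont=1 payload=0x12=18: acc |= 18<<7 -> acc=2386 shift=14
  byte[8]=0x80 cont=1 payload=0x00=0: acc |= 0<<14 -> acc=2386 shift=21
  byte[9]=0x70 cont=0 payload=0x70=112: acc |= 112<<21 -> acc=234883410 shift=28 [end]
Varint 4: bytes[6:10] = D2 92 80 70 -> value 234883410 (4 byte(s))
  byte[10]=0xDB cont=1 payload=0x5B=91: acc |= 91<<0 -> acc=91 shift=7
  byte[11]=0x2B cont=0 payload=0x2B=43: acc |= 43<<7 -> acc=5595 shift=14 [end]
Varint 5: bytes[10:12] = DB 2B -> value 5595 (2 byte(s))
  byte[12]=0xB2 cont=1 payload=0x32=50: acc |= 50<<0 -> acc=50 shift=7
  byte[13]=0x38 cont=0 payload=0x38=56: acc |= 56<<7 -> acc=7218 shift=14 [end]
Varint 6: bytes[12:14] = B2 38 -> value 7218 (2 byte(s))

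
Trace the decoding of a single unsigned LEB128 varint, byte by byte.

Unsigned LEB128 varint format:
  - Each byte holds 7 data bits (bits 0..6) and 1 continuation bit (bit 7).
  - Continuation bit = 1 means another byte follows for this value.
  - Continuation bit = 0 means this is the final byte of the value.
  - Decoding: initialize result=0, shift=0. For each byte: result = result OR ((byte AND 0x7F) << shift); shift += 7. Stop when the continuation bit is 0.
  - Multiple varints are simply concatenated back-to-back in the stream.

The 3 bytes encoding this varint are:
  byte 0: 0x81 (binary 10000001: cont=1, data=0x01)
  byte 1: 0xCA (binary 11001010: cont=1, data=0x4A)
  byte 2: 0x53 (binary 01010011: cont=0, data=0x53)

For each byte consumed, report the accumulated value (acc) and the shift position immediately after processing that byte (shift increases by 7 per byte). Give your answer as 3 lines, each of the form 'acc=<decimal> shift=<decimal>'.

byte 0=0x81: payload=0x01=1, contrib = 1<<0 = 1; acc -> 1, shift -> 7
byte 1=0xCA: payload=0x4A=74, contrib = 74<<7 = 9472; acc -> 9473, shift -> 14
byte 2=0x53: payload=0x53=83, contrib = 83<<14 = 1359872; acc -> 1369345, shift -> 21

Answer: acc=1 shift=7
acc=9473 shift=14
acc=1369345 shift=21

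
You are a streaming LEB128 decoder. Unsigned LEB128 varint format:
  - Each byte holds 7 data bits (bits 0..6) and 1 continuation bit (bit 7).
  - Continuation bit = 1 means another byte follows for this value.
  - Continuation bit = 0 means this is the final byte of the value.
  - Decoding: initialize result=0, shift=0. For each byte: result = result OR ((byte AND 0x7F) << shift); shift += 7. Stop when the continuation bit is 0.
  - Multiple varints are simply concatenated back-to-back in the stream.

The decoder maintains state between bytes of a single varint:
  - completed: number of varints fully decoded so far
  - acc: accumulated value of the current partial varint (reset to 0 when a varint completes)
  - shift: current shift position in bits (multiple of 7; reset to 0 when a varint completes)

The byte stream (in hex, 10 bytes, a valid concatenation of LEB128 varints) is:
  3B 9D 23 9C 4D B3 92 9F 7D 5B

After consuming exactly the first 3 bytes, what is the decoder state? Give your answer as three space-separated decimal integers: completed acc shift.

Answer: 2 0 0

Derivation:
byte[0]=0x3B cont=0 payload=0x3B: varint #1 complete (value=59); reset -> completed=1 acc=0 shift=0
byte[1]=0x9D cont=1 payload=0x1D: acc |= 29<<0 -> completed=1 acc=29 shift=7
byte[2]=0x23 cont=0 payload=0x23: varint #2 complete (value=4509); reset -> completed=2 acc=0 shift=0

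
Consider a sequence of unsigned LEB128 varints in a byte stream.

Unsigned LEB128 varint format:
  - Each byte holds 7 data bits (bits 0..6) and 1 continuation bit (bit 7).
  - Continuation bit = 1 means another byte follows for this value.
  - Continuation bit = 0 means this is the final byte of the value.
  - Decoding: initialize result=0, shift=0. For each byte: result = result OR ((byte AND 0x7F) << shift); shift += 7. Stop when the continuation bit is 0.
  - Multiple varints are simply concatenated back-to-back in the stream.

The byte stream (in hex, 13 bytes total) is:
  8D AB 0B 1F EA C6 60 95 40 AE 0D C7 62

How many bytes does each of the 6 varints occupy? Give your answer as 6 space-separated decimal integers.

  byte[0]=0x8D cont=1 payload=0x0D=13: acc |= 13<<0 -> acc=13 shift=7
  byte[1]=0xAB cont=1 payload=0x2B=43: acc |= 43<<7 -> acc=5517 shift=14
  byte[2]=0x0B cont=0 payload=0x0B=11: acc |= 11<<14 -> acc=185741 shift=21 [end]
Varint 1: bytes[0:3] = 8D AB 0B -> value 185741 (3 byte(s))
  byte[3]=0x1F cont=0 payload=0x1F=31: acc |= 31<<0 -> acc=31 shift=7 [end]
Varint 2: bytes[3:4] = 1F -> value 31 (1 byte(s))
  byte[4]=0xEA cont=1 payload=0x6A=106: acc |= 106<<0 -> acc=106 shift=7
  byte[5]=0xC6 cont=1 payload=0x46=70: acc |= 70<<7 -> acc=9066 shift=14
  byte[6]=0x60 cont=0 payload=0x60=96: acc |= 96<<14 -> acc=1581930 shift=21 [end]
Varint 3: bytes[4:7] = EA C6 60 -> value 1581930 (3 byte(s))
  byte[7]=0x95 cont=1 payload=0x15=21: acc |= 21<<0 -> acc=21 shift=7
  byte[8]=0x40 cont=0 payload=0x40=64: acc |= 64<<7 -> acc=8213 shift=14 [end]
Varint 4: bytes[7:9] = 95 40 -> value 8213 (2 byte(s))
  byte[9]=0xAE cont=1 payload=0x2E=46: acc |= 46<<0 -> acc=46 shift=7
  byte[10]=0x0D cont=0 payload=0x0D=13: acc |= 13<<7 -> acc=1710 shift=14 [end]
Varint 5: bytes[9:11] = AE 0D -> value 1710 (2 byte(s))
  byte[11]=0xC7 cont=1 payload=0x47=71: acc |= 71<<0 -> acc=71 shift=7
  byte[12]=0x62 cont=0 payload=0x62=98: acc |= 98<<7 -> acc=12615 shift=14 [end]
Varint 6: bytes[11:13] = C7 62 -> value 12615 (2 byte(s))

Answer: 3 1 3 2 2 2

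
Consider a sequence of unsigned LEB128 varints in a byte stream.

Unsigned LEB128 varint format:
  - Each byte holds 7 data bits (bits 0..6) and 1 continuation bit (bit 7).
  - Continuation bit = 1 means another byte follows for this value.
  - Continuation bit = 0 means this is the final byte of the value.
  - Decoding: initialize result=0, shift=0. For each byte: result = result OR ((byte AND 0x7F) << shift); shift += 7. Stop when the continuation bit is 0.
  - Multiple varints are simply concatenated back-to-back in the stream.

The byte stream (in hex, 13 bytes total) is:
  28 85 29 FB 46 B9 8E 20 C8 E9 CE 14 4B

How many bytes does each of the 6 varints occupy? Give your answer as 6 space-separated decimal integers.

Answer: 1 2 2 3 4 1

Derivation:
  byte[0]=0x28 cont=0 payload=0x28=40: acc |= 40<<0 -> acc=40 shift=7 [end]
Varint 1: bytes[0:1] = 28 -> value 40 (1 byte(s))
  byte[1]=0x85 cont=1 payload=0x05=5: acc |= 5<<0 -> acc=5 shift=7
  byte[2]=0x29 cont=0 payload=0x29=41: acc |= 41<<7 -> acc=5253 shift=14 [end]
Varint 2: bytes[1:3] = 85 29 -> value 5253 (2 byte(s))
  byte[3]=0xFB cont=1 payload=0x7B=123: acc |= 123<<0 -> acc=123 shift=7
  byte[4]=0x46 cont=0 payload=0x46=70: acc |= 70<<7 -> acc=9083 shift=14 [end]
Varint 3: bytes[3:5] = FB 46 -> value 9083 (2 byte(s))
  byte[5]=0xB9 cont=1 payload=0x39=57: acc |= 57<<0 -> acc=57 shift=7
  byte[6]=0x8E cont=1 payload=0x0E=14: acc |= 14<<7 -> acc=1849 shift=14
  byte[7]=0x20 cont=0 payload=0x20=32: acc |= 32<<14 -> acc=526137 shift=21 [end]
Varint 4: bytes[5:8] = B9 8E 20 -> value 526137 (3 byte(s))
  byte[8]=0xC8 cont=1 payload=0x48=72: acc |= 72<<0 -> acc=72 shift=7
  byte[9]=0xE9 cont=1 payload=0x69=105: acc |= 105<<7 -> acc=13512 shift=14
  byte[10]=0xCE cont=1 payload=0x4E=78: acc |= 78<<14 -> acc=1291464 shift=21
  byte[11]=0x14 cont=0 payload=0x14=20: acc |= 20<<21 -> acc=43234504 shift=28 [end]
Varint 5: bytes[8:12] = C8 E9 CE 14 -> value 43234504 (4 byte(s))
  byte[12]=0x4B cont=0 payload=0x4B=75: acc |= 75<<0 -> acc=75 shift=7 [end]
Varint 6: bytes[12:13] = 4B -> value 75 (1 byte(s))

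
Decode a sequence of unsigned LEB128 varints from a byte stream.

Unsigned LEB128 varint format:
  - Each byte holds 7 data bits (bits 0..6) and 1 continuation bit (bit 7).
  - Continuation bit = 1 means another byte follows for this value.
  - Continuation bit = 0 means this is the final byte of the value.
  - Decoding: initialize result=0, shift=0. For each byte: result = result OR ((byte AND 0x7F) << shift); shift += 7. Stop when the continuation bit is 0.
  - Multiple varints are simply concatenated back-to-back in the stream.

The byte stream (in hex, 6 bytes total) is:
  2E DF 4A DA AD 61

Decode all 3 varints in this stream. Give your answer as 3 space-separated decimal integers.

Answer: 46 9567 1595098

Derivation:
  byte[0]=0x2E cont=0 payload=0x2E=46: acc |= 46<<0 -> acc=46 shift=7 [end]
Varint 1: bytes[0:1] = 2E -> value 46 (1 byte(s))
  byte[1]=0xDF cont=1 payload=0x5F=95: acc |= 95<<0 -> acc=95 shift=7
  byte[2]=0x4A cont=0 payload=0x4A=74: acc |= 74<<7 -> acc=9567 shift=14 [end]
Varint 2: bytes[1:3] = DF 4A -> value 9567 (2 byte(s))
  byte[3]=0xDA cont=1 payload=0x5A=90: acc |= 90<<0 -> acc=90 shift=7
  byte[4]=0xAD cont=1 payload=0x2D=45: acc |= 45<<7 -> acc=5850 shift=14
  byte[5]=0x61 cont=0 payload=0x61=97: acc |= 97<<14 -> acc=1595098 shift=21 [end]
Varint 3: bytes[3:6] = DA AD 61 -> value 1595098 (3 byte(s))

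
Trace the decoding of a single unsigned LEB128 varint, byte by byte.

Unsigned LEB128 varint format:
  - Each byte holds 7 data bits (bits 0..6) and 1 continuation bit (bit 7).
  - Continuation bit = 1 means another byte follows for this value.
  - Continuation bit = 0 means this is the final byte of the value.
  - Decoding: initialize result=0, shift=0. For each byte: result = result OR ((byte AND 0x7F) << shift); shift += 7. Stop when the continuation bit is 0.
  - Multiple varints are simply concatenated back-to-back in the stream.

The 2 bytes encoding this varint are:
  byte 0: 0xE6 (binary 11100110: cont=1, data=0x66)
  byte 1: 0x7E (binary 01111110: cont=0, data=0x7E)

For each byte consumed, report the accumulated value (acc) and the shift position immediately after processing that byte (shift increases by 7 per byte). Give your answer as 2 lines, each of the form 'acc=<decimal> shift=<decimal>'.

byte 0=0xE6: payload=0x66=102, contrib = 102<<0 = 102; acc -> 102, shift -> 7
byte 1=0x7E: payload=0x7E=126, contrib = 126<<7 = 16128; acc -> 16230, shift -> 14

Answer: acc=102 shift=7
acc=16230 shift=14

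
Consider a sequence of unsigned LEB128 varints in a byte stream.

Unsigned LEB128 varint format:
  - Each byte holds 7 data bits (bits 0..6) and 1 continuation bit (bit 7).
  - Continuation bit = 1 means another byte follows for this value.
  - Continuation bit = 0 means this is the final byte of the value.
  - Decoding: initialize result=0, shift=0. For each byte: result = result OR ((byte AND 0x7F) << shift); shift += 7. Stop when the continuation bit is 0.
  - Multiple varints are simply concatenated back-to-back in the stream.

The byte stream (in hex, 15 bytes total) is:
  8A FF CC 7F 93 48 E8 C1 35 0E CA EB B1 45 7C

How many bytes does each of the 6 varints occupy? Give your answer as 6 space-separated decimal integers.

  byte[0]=0x8A cont=1 payload=0x0A=10: acc |= 10<<0 -> acc=10 shift=7
  byte[1]=0xFF cont=1 payload=0x7F=127: acc |= 127<<7 -> acc=16266 shift=14
  byte[2]=0xCC cont=1 payload=0x4C=76: acc |= 76<<14 -> acc=1261450 shift=21
  byte[3]=0x7F cont=0 payload=0x7F=127: acc |= 127<<21 -> acc=267599754 shift=28 [end]
Varint 1: bytes[0:4] = 8A FF CC 7F -> value 267599754 (4 byte(s))
  byte[4]=0x93 cont=1 payload=0x13=19: acc |= 19<<0 -> acc=19 shift=7
  byte[5]=0x48 cont=0 payload=0x48=72: acc |= 72<<7 -> acc=9235 shift=14 [end]
Varint 2: bytes[4:6] = 93 48 -> value 9235 (2 byte(s))
  byte[6]=0xE8 cont=1 payload=0x68=104: acc |= 104<<0 -> acc=104 shift=7
  byte[7]=0xC1 cont=1 payload=0x41=65: acc |= 65<<7 -> acc=8424 shift=14
  byte[8]=0x35 cont=0 payload=0x35=53: acc |= 53<<14 -> acc=876776 shift=21 [end]
Varint 3: bytes[6:9] = E8 C1 35 -> value 876776 (3 byte(s))
  byte[9]=0x0E cont=0 payload=0x0E=14: acc |= 14<<0 -> acc=14 shift=7 [end]
Varint 4: bytes[9:10] = 0E -> value 14 (1 byte(s))
  byte[10]=0xCA cont=1 payload=0x4A=74: acc |= 74<<0 -> acc=74 shift=7
  byte[11]=0xEB cont=1 payload=0x6B=107: acc |= 107<<7 -> acc=13770 shift=14
  byte[12]=0xB1 cont=1 payload=0x31=49: acc |= 49<<14 -> acc=816586 shift=21
  byte[13]=0x45 cont=0 payload=0x45=69: acc |= 69<<21 -> acc=145520074 shift=28 [end]
Varint 5: bytes[10:14] = CA EB B1 45 -> value 145520074 (4 byte(s))
  byte[14]=0x7C cont=0 payload=0x7C=124: acc |= 124<<0 -> acc=124 shift=7 [end]
Varint 6: bytes[14:15] = 7C -> value 124 (1 byte(s))

Answer: 4 2 3 1 4 1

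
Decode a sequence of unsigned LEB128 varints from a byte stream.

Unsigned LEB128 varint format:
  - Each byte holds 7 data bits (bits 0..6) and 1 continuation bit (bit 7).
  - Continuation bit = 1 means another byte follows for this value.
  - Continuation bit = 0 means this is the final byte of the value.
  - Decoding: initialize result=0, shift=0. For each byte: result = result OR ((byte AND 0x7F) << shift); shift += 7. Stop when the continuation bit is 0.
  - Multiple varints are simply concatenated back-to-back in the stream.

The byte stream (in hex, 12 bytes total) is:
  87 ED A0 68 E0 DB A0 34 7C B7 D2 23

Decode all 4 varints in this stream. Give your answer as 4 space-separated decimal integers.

  byte[0]=0x87 cont=1 payload=0x07=7: acc |= 7<<0 -> acc=7 shift=7
  byte[1]=0xED cont=1 payload=0x6D=109: acc |= 109<<7 -> acc=13959 shift=14
  byte[2]=0xA0 cont=1 payload=0x20=32: acc |= 32<<14 -> acc=538247 shift=21
  byte[3]=0x68 cont=0 payload=0x68=104: acc |= 104<<21 -> acc=218642055 shift=28 [end]
Varint 1: bytes[0:4] = 87 ED A0 68 -> value 218642055 (4 byte(s))
  byte[4]=0xE0 cont=1 payload=0x60=96: acc |= 96<<0 -> acc=96 shift=7
  byte[5]=0xDB cont=1 payload=0x5B=91: acc |= 91<<7 -> acc=11744 shift=14
  byte[6]=0xA0 cont=1 payload=0x20=32: acc |= 32<<14 -> acc=536032 shift=21
  byte[7]=0x34 cont=0 payload=0x34=52: acc |= 52<<21 -> acc=109587936 shift=28 [end]
Varint 2: bytes[4:8] = E0 DB A0 34 -> value 109587936 (4 byte(s))
  byte[8]=0x7C cont=0 payload=0x7C=124: acc |= 124<<0 -> acc=124 shift=7 [end]
Varint 3: bytes[8:9] = 7C -> value 124 (1 byte(s))
  byte[9]=0xB7 cont=1 payload=0x37=55: acc |= 55<<0 -> acc=55 shift=7
  byte[10]=0xD2 cont=1 payload=0x52=82: acc |= 82<<7 -> acc=10551 shift=14
  byte[11]=0x23 cont=0 payload=0x23=35: acc |= 35<<14 -> acc=583991 shift=21 [end]
Varint 4: bytes[9:12] = B7 D2 23 -> value 583991 (3 byte(s))

Answer: 218642055 109587936 124 583991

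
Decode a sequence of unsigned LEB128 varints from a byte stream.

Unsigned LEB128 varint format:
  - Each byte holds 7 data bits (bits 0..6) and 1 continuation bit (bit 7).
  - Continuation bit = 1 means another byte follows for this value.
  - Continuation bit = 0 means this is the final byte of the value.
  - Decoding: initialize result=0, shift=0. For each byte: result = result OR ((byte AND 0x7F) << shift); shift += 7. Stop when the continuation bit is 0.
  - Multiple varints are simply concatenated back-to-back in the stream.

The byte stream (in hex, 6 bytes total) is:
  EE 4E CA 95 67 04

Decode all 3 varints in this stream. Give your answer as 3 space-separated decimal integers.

  byte[0]=0xEE cont=1 payload=0x6E=110: acc |= 110<<0 -> acc=110 shift=7
  byte[1]=0x4E cont=0 payload=0x4E=78: acc |= 78<<7 -> acc=10094 shift=14 [end]
Varint 1: bytes[0:2] = EE 4E -> value 10094 (2 byte(s))
  byte[2]=0xCA cont=1 payload=0x4A=74: acc |= 74<<0 -> acc=74 shift=7
  byte[3]=0x95 cont=1 payload=0x15=21: acc |= 21<<7 -> acc=2762 shift=14
  byte[4]=0x67 cont=0 payload=0x67=103: acc |= 103<<14 -> acc=1690314 shift=21 [end]
Varint 2: bytes[2:5] = CA 95 67 -> value 1690314 (3 byte(s))
  byte[5]=0x04 cont=0 payload=0x04=4: acc |= 4<<0 -> acc=4 shift=7 [end]
Varint 3: bytes[5:6] = 04 -> value 4 (1 byte(s))

Answer: 10094 1690314 4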